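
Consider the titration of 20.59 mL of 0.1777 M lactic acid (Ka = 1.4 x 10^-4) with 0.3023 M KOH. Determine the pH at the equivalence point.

n(HC3H5O3) = 0.1777 x 0.02059 = 0.003659 mol; V(KOH) at equivalence = 0.003659/0.3023 = 0.01210 L.
At equivalence all the acid is converted to C3H5O3-; total volume = 0.02059 + 0.01210 = 0.03269 L, so [C3H5O3-] = 0.003659/0.03269 = 0.1119 M.
Kb = Kw/Ka = 1.0e-14 / 1.4 x 10^-4 = 7.14e-11.
[OH^-] = sqrt(Kb x [C3H5O3-]) = sqrt(7.14e-11 x 0.1119) = 2.83e-6 M.
pOH = 5.55, so pH = 14.00 - 5.55 = 8.45.

8.45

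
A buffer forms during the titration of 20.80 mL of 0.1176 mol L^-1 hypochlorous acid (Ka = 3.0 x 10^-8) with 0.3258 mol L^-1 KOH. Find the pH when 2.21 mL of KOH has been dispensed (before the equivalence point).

7.14

Initial n(HClO) = 0.1176 x 0.02080 = 0.002446 mol.
n(KOH) added = 0.3258 x 0.002210 = 0.0007200 mol, converting that many moles of HClO to ClO-.
Remaining n(HClO) = 0.001726 mol; n(ClO-) = 0.0007200 mol.
By Henderson-Hasselbalch, pH = pKa + log([A^-]/[HA]) = 7.52 + log(0.0007200/0.001726) = 7.52 + (-0.38) = 7.14.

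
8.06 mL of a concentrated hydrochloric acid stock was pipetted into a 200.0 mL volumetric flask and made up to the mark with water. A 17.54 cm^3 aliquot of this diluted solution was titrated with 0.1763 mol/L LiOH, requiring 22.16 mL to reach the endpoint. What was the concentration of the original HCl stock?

n(LiOH) = 0.1763 x 0.02216 = 0.003907 mol.
n(HCl) in the aliquot = 0.003907 mol.
[diluted HCl] = 0.003907 / 0.01754 = 0.2227 M.
Dilution factor = 200.0/8.060 = 24.81, so [stock] = 0.2227 x 24.81 = 5.53 M.

5.53 M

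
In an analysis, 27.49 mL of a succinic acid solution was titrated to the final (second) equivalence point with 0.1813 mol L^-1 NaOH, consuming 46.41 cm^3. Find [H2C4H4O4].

n(NaOH) = 0.1813 x 0.04641 = 0.008414 mol.
At the final (second) equivalence point, 2 mol OH^- react per mol H2C4H4O4, so n(H2C4H4O4) = 0.008414 / 2 = 0.004207 mol.
[H2C4H4O4] = 0.004207 / 0.02749 L = 0.153 M.

0.153 M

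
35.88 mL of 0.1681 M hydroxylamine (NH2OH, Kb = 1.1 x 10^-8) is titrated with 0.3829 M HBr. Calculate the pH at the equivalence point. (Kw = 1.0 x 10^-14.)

n(NH2OH) = 0.1681 x 0.03588 = 0.006031 mol; V(HBr) at equivalence = 0.006031/0.3829 = 0.01575 L.
At equivalence the base is fully converted to NH3OH+; total volume = 0.05163 L, so [NH3OH+] = 0.006031/0.05163 = 0.1168 M.
Ka(NH3OH+) = Kw/Kb = 1.0e-14 / 1.1 x 10^-8 = 9.09e-7.
[H^+] = sqrt(Ka x [NH3OH+]) = sqrt(9.09e-7 x 0.1168) = 0.000326 M.
pH = -log(0.000326) = 3.49.

3.49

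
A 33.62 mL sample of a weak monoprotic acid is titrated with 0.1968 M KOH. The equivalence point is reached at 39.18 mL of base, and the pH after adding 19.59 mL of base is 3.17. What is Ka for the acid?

19.59 mL is half of the equivalence volume, so this is the half-equivalence point where [HA] = [A^-].
At half-equivalence pH = pKa, so pKa = 3.17.
Ka = 10^(-3.17) = 6.8 x 10^-4.

6.8 x 10^-4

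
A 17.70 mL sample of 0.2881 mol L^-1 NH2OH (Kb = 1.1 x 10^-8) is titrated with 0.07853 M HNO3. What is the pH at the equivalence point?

n(NH2OH) = 0.2881 x 0.01770 = 0.005099 mol; V(HNO3) at equivalence = 0.005099/0.07853 = 0.06494 L.
At equivalence the base is fully converted to NH3OH+; total volume = 0.08264 L, so [NH3OH+] = 0.005099/0.08264 = 0.06171 M.
Ka(NH3OH+) = Kw/Kb = 1.0e-14 / 1.1 x 10^-8 = 9.09e-7.
[H^+] = sqrt(Ka x [NH3OH+]) = sqrt(9.09e-7 x 0.06171) = 0.000237 M.
pH = -log(0.000237) = 3.63.

3.63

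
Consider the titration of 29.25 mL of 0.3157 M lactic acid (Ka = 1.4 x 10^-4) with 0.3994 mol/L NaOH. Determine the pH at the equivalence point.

n(HC3H5O3) = 0.3157 x 0.02925 = 0.009234 mol; V(NaOH) at equivalence = 0.009234/0.3994 = 0.02312 L.
At equivalence all the acid is converted to C3H5O3-; total volume = 0.02925 + 0.02312 = 0.05237 L, so [C3H5O3-] = 0.009234/0.05237 = 0.1763 M.
Kb = Kw/Ka = 1.0e-14 / 1.4 x 10^-4 = 7.14e-11.
[OH^-] = sqrt(Kb x [C3H5O3-]) = sqrt(7.14e-11 x 0.1763) = 3.55e-6 M.
pOH = 5.45, so pH = 14.00 - 5.45 = 8.55.

8.55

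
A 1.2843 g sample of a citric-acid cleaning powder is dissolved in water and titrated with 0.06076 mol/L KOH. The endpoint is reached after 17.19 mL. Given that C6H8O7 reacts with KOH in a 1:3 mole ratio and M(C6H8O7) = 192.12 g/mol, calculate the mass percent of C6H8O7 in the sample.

5.21%

n(KOH) = 0.06076 x 0.01719 = 0.001044 mol.
n(C6H8O7) = 0.001044 / 3 = 0.0003482 mol.
mass of C6H8O7 = 0.0003482 x 192.12 = 0.06689 g.
% purity = 0.06689 / 1.2843 x 100 = 5.21%.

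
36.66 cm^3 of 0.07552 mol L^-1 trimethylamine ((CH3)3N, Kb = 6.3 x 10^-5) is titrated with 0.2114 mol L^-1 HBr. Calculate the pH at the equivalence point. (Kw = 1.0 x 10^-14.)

5.53

n((CH3)3N) = 0.07552 x 0.03666 = 0.002769 mol; V(HBr) at equivalence = 0.002769/0.2114 = 0.01310 L.
At equivalence the base is fully converted to (CH3)3NH+; total volume = 0.04976 L, so [(CH3)3NH+] = 0.002769/0.04976 = 0.05564 M.
Ka((CH3)3NH+) = Kw/Kb = 1.0e-14 / 6.3 x 10^-5 = 1.59e-10.
[H^+] = sqrt(Ka x [(CH3)3NH+]) = sqrt(1.59e-10 x 0.05564) = 2.97e-6 M.
pH = -log(2.97e-6) = 5.53.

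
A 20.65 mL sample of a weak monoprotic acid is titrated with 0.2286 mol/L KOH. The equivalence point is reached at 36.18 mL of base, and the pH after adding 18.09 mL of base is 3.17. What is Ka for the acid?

6.8 x 10^-4

18.09 mL is half of the equivalence volume, so this is the half-equivalence point where [HA] = [A^-].
At half-equivalence pH = pKa, so pKa = 3.17.
Ka = 10^(-3.17) = 6.8 x 10^-4.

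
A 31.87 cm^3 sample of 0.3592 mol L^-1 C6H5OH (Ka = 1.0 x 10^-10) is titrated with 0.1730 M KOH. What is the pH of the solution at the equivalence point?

n(C6H5OH) = 0.3592 x 0.03187 = 0.01145 mol; V(KOH) at equivalence = 0.01145/0.1730 = 0.06617 L.
At equivalence all the acid is converted to C6H5O-; total volume = 0.03187 + 0.06617 = 0.09804 L, so [C6H5O-] = 0.01145/0.09804 = 0.1168 M.
Kb = Kw/Ka = 1.0e-14 / 1.0 x 10^-10 = 0.000100.
[OH^-] = sqrt(Kb x [C6H5O-]) = sqrt(0.000100 x 0.1168) = 0.00342 M.
pOH = 2.47, so pH = 14.00 - 2.47 = 11.53.

11.53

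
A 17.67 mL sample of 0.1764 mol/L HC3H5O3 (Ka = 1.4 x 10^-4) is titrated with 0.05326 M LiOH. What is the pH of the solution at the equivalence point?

8.23

n(HC3H5O3) = 0.1764 x 0.01767 = 0.003117 mol; V(LiOH) at equivalence = 0.003117/0.05326 = 0.05852 L.
At equivalence all the acid is converted to C3H5O3-; total volume = 0.01767 + 0.05852 = 0.07619 L, so [C3H5O3-] = 0.003117/0.07619 = 0.04091 M.
Kb = Kw/Ka = 1.0e-14 / 1.4 x 10^-4 = 7.14e-11.
[OH^-] = sqrt(Kb x [C3H5O3-]) = sqrt(7.14e-11 x 0.04091) = 1.71e-6 M.
pOH = 5.77, so pH = 14.00 - 5.77 = 8.23.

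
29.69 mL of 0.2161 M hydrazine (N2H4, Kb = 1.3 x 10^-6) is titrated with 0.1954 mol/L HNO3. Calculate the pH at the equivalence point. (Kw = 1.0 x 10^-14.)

n(N2H4) = 0.2161 x 0.02969 = 0.006416 mol; V(HNO3) at equivalence = 0.006416/0.1954 = 0.03284 L.
At equivalence the base is fully converted to N2H5+; total volume = 0.06253 L, so [N2H5+] = 0.006416/0.06253 = 0.1026 M.
Ka(N2H5+) = Kw/Kb = 1.0e-14 / 1.3 x 10^-6 = 7.69e-9.
[H^+] = sqrt(Ka x [N2H5+]) = sqrt(7.69e-9 x 0.1026) = 2.81e-5 M.
pH = -log(2.81e-5) = 4.55.

4.55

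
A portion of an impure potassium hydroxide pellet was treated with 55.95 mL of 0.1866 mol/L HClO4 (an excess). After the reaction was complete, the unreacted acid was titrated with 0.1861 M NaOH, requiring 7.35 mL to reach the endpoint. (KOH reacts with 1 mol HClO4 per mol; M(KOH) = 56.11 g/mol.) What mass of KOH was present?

Total n(HClO4) added = 0.1866 x 0.05595 = 0.01044 mol.
n(NaOH) used = 0.1861 x 0.007350 = 0.001368 mol, which equals the excess n(HClO4).
So n(HClO4) consumed by the sample = 0.01044 - 0.001368 = 0.009072 mol.
n(KOH) = 0.009072 / 1 = 0.009072 mol.
mass = 0.009072 mol x 56.11 g/mol = 0.509 g.

0.509 g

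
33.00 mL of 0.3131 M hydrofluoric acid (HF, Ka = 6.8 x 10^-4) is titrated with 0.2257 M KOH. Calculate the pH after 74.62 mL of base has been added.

n(acid) = 0.3131 x 0.03300 = 0.01033 mol; n(KOH) added = 0.2257 x 0.07462 = 0.01684 mol.
Base is in excess by 0.01684 - 0.01033 = 0.006509 mol in a total volume of 0.1076 L.
[OH^-] = 0.006509/0.1076 = 0.06049 M, so pOH = 1.22 and pH = 14.00 - 1.22 = 12.78.

12.78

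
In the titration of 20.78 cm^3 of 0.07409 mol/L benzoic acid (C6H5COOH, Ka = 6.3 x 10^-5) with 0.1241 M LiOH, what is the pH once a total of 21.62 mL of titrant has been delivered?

n(acid) = 0.07409 x 0.02078 = 0.001540 mol; n(LiOH) added = 0.1241 x 0.02162 = 0.002683 mol.
Base is in excess by 0.002683 - 0.001540 = 0.001143 mol in a total volume of 0.04240 L.
[OH^-] = 0.001143/0.04240 = 0.02697 M, so pOH = 1.57 and pH = 14.00 - 1.57 = 12.43.

12.43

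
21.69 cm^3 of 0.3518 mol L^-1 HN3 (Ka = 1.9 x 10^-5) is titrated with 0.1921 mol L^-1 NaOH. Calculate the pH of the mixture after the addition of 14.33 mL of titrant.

Initial n(HN3) = 0.3518 x 0.02169 = 0.007631 mol.
n(NaOH) added = 0.1921 x 0.01433 = 0.002753 mol, converting that many moles of HN3 to N3-.
Remaining n(HN3) = 0.004878 mol; n(N3-) = 0.002753 mol.
By Henderson-Hasselbalch, pH = pKa + log([A^-]/[HA]) = 4.72 + log(0.002753/0.004878) = 4.72 + (-0.25) = 4.47.

4.47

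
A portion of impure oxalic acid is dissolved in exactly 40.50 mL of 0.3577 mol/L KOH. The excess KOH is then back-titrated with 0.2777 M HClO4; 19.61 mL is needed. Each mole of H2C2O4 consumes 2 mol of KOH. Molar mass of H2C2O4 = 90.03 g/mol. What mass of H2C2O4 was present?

0.407 g

Total n(KOH) added = 0.3577 x 0.04050 = 0.01449 mol.
n(HClO4) used = 0.2777 x 0.01961 = 0.005446 mol, which equals the excess n(KOH).
So n(KOH) consumed by the sample = 0.01449 - 0.005446 = 0.009041 mol.
n(H2C2O4) = 0.009041 / 2 = 0.004521 mol.
mass = 0.004521 mol x 90.03 g/mol = 0.407 g.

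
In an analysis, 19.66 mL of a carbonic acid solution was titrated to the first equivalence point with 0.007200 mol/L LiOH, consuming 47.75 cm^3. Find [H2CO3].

n(LiOH) = 0.007200 x 0.04775 = 0.0003438 mol.
At the first equivalence point, 1 mol OH^- react per mol H2CO3, so n(H2CO3) = 0.0003438 / 1 = 0.0003438 mol.
[H2CO3] = 0.0003438 / 0.01966 L = 0.0175 M.

0.0175 M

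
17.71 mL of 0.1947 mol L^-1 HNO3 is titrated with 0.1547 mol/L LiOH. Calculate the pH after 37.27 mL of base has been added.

12.62

n(acid) = 0.1947 x 0.01771 = 0.003448 mol; n(LiOH) added = 0.1547 x 0.03727 = 0.005766 mol.
Base is in excess by 0.005766 - 0.003448 = 0.002318 mol in a total volume of 0.05498 L.
[OH^-] = 0.002318/0.05498 = 0.04215 M, so pOH = 1.38 and pH = 14.00 - 1.38 = 12.62.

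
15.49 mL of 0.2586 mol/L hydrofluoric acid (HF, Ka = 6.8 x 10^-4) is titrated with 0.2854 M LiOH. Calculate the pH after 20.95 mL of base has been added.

n(acid) = 0.2586 x 0.01549 = 0.004006 mol; n(LiOH) added = 0.2854 x 0.02095 = 0.005979 mol.
Base is in excess by 0.005979 - 0.004006 = 0.001973 mol in a total volume of 0.03644 L.
[OH^-] = 0.001973/0.03644 = 0.05416 M, so pOH = 1.27 and pH = 14.00 - 1.27 = 12.73.

12.73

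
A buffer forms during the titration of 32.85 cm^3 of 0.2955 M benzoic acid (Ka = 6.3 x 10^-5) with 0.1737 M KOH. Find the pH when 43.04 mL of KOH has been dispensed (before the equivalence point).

4.73

Initial n(C6H5COOH) = 0.2955 x 0.03285 = 0.009707 mol.
n(KOH) added = 0.1737 x 0.04304 = 0.007476 mol, converting that many moles of C6H5COOH to C6H5COO-.
Remaining n(C6H5COOH) = 0.002231 mol; n(C6H5COO-) = 0.007476 mol.
By Henderson-Hasselbalch, pH = pKa + log([A^-]/[HA]) = 4.20 + log(0.007476/0.002231) = 4.20 + (+0.53) = 4.73.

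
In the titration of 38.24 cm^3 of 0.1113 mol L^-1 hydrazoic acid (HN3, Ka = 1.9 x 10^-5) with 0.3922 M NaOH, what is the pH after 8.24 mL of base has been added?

5.22

Initial n(HN3) = 0.1113 x 0.03824 = 0.004256 mol.
n(NaOH) added = 0.3922 x 0.008240 = 0.003232 mol, converting that many moles of HN3 to N3-.
Remaining n(HN3) = 0.001024 mol; n(N3-) = 0.003232 mol.
By Henderson-Hasselbalch, pH = pKa + log([A^-]/[HA]) = 4.72 + log(0.003232/0.001024) = 4.72 + (+0.50) = 5.22.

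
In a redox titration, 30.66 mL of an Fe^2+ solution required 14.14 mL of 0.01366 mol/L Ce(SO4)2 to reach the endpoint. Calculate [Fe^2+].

0.00630 M

n(Ce(SO4)2) = 0.01366 x 0.01414 = 0.0001932 mol.
From the balanced equation, 1 mol Ce(SO4)2 reacts with 1 mol Fe^2+, so n(Fe^2+) = 0.0001932 x 1/1 = 0.0001932 mol.
[Fe^2+] = 0.0001932 / 0.03066 L = 0.00630 M.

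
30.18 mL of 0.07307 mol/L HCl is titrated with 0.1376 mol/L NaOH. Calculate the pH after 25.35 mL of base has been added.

12.36

n(acid) = 0.07307 x 0.03018 = 0.002205 mol; n(NaOH) added = 0.1376 x 0.02535 = 0.003488 mol.
Base is in excess by 0.003488 - 0.002205 = 0.001283 mol in a total volume of 0.05553 L.
[OH^-] = 0.001283/0.05553 = 0.02310 M, so pOH = 1.64 and pH = 14.00 - 1.64 = 12.36.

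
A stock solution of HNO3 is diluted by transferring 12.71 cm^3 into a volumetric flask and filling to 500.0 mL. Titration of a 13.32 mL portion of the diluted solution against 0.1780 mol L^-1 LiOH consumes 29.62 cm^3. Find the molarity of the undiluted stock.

n(LiOH) = 0.1780 x 0.02962 = 0.005272 mol.
n(HNO3) in the aliquot = 0.005272 mol.
[diluted HNO3] = 0.005272 / 0.01332 = 0.3958 M.
Dilution factor = 500.0/12.71 = 39.34, so [stock] = 0.3958 x 39.34 = 15.6 M.

15.6 M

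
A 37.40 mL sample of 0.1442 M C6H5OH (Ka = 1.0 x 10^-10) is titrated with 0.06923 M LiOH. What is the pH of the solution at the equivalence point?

n(C6H5OH) = 0.1442 x 0.03740 = 0.005393 mol; V(LiOH) at equivalence = 0.005393/0.06923 = 0.07790 L.
At equivalence all the acid is converted to C6H5O-; total volume = 0.03740 + 0.07790 = 0.1153 L, so [C6H5O-] = 0.005393/0.1153 = 0.04677 M.
Kb = Kw/Ka = 1.0e-14 / 1.0 x 10^-10 = 0.000100.
[OH^-] = sqrt(Kb x [C6H5O-]) = sqrt(0.000100 x 0.04677) = 0.00216 M.
pOH = 2.66, so pH = 14.00 - 2.66 = 11.34.

11.34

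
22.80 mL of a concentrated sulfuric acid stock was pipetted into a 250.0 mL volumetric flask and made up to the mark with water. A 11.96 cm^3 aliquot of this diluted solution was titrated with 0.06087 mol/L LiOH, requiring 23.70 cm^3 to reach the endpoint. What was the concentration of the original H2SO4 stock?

n(LiOH) = 0.06087 x 0.02370 = 0.001443 mol.
n(H2SO4) in the aliquot = 0.001443 x 1/2 = 0.0007213 mol.
[diluted H2SO4] = 0.0007213 / 0.01196 = 0.06031 M.
Dilution factor = 250.0/22.80 = 10.96, so [stock] = 0.06031 x 10.96 = 0.661 M.

0.661 M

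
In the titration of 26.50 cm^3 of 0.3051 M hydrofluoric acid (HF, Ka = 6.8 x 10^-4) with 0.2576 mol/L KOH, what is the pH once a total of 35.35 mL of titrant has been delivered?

n(acid) = 0.3051 x 0.02650 = 0.008085 mol; n(KOH) added = 0.2576 x 0.03535 = 0.009106 mol.
Base is in excess by 0.009106 - 0.008085 = 0.001021 mol in a total volume of 0.06185 L.
[OH^-] = 0.001021/0.06185 = 0.01651 M, so pOH = 1.78 and pH = 14.00 - 1.78 = 12.22.

12.22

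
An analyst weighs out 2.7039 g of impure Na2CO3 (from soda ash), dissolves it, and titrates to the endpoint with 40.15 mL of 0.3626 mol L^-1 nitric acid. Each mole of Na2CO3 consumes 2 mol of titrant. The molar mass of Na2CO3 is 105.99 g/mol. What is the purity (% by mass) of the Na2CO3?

n(HNO3) = 0.3626 x 0.04015 = 0.01456 mol.
n(Na2CO3) = 0.01456 / 2 = 0.007279 mol.
mass of Na2CO3 = 0.007279 x 105.99 = 0.7715 g.
% purity = 0.7715 / 2.7039 x 100 = 28.5%.

28.5%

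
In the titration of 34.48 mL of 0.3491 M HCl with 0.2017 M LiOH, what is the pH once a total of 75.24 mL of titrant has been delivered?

n(acid) = 0.3491 x 0.03448 = 0.01204 mol; n(LiOH) added = 0.2017 x 0.07524 = 0.01518 mol.
Base is in excess by 0.01518 - 0.01204 = 0.003139 mol in a total volume of 0.1097 L.
[OH^-] = 0.003139/0.1097 = 0.02861 M, so pOH = 1.54 and pH = 14.00 - 1.54 = 12.46.

12.46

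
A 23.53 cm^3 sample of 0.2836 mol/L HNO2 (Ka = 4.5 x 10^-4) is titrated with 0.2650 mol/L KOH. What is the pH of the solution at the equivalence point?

8.24

n(HNO2) = 0.2836 x 0.02353 = 0.006673 mol; V(KOH) at equivalence = 0.006673/0.2650 = 0.02518 L.
At equivalence all the acid is converted to NO2-; total volume = 0.02353 + 0.02518 = 0.04871 L, so [NO2-] = 0.006673/0.04871 = 0.1370 M.
Kb = Kw/Ka = 1.0e-14 / 4.5 x 10^-4 = 2.22e-11.
[OH^-] = sqrt(Kb x [NO2-]) = sqrt(2.22e-11 x 0.1370) = 1.74e-6 M.
pOH = 5.76, so pH = 14.00 - 5.76 = 8.24.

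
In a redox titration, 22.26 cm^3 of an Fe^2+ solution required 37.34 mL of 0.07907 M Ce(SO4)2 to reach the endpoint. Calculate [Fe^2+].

n(Ce(SO4)2) = 0.07907 x 0.03734 = 0.002952 mol.
From the balanced equation, 1 mol Ce(SO4)2 reacts with 1 mol Fe^2+, so n(Fe^2+) = 0.002952 x 1/1 = 0.002952 mol.
[Fe^2+] = 0.002952 / 0.02226 L = 0.133 M.

0.133 M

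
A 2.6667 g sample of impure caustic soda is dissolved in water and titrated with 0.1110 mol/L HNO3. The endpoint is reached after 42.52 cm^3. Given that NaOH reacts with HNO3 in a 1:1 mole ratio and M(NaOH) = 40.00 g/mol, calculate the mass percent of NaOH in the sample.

n(HNO3) = 0.1110 x 0.04252 = 0.004720 mol.
n(NaOH) = 0.004720 / 1 = 0.004720 mol.
mass of NaOH = 0.004720 x 40.00 = 0.1888 g.
% purity = 0.1888 / 2.6667 x 100 = 7.08%.

7.08%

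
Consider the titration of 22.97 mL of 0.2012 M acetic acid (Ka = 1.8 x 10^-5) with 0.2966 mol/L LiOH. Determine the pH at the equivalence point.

n(CH3COOH) = 0.2012 x 0.02297 = 0.004622 mol; V(LiOH) at equivalence = 0.004622/0.2966 = 0.01558 L.
At equivalence all the acid is converted to CH3COO-; total volume = 0.02297 + 0.01558 = 0.03855 L, so [CH3COO-] = 0.004622/0.03855 = 0.1199 M.
Kb = Kw/Ka = 1.0e-14 / 1.8 x 10^-5 = 5.56e-10.
[OH^-] = sqrt(Kb x [CH3COO-]) = sqrt(5.56e-10 x 0.1199) = 8.16e-6 M.
pOH = 5.09, so pH = 14.00 - 5.09 = 8.91.

8.91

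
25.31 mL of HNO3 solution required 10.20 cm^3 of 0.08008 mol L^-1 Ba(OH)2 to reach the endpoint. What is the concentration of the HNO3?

n(Ba(OH)2) delivered = 0.08008 x 0.01020 = 0.0008168 mol.
The reaction is 2 HNO3 + 1 Ba(OH)2, so n(HNO3) = 0.0008168 x 2/1 = 0.001634 mol.
[HNO3] = 0.001634 mol / 0.02531 L = 0.0645 M.

0.0645 M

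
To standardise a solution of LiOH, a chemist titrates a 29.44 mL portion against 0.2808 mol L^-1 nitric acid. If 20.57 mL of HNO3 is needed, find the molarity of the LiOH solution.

n(HNO3) delivered = 0.2808 x 0.02057 = 0.005776 mol.
For a 1:1 reaction, n(LiOH) = 0.005776 mol.
[LiOH] = 0.005776 mol / 0.02944 L = 0.196 M.

0.196 M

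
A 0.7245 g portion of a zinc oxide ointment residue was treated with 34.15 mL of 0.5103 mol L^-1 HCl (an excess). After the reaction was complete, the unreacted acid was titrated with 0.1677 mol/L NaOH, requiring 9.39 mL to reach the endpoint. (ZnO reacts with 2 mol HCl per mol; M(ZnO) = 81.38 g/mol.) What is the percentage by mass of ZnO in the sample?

89.0%

Total n(HCl) added = 0.5103 x 0.03415 = 0.01743 mol.
n(NaOH) used = 0.1677 x 0.009390 = 0.001575 mol, which equals the excess n(HCl).
So n(HCl) consumed by the sample = 0.01743 - 0.001575 = 0.01585 mol.
n(ZnO) = 0.01585 / 2 = 0.007926 mol.
mass ZnO = 0.007926 x 81.38 = 0.6450 g, so %ZnO = 0.6450/0.7245 x 100 = 89.0%.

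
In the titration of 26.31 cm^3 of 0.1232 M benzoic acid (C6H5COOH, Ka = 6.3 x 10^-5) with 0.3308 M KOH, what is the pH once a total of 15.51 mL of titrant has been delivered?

12.65

n(acid) = 0.1232 x 0.02631 = 0.003241 mol; n(KOH) added = 0.3308 x 0.01551 = 0.005131 mol.
Base is in excess by 0.005131 - 0.003241 = 0.001889 mol in a total volume of 0.04182 L.
[OH^-] = 0.001889/0.04182 = 0.04518 M, so pOH = 1.35 and pH = 14.00 - 1.35 = 12.65.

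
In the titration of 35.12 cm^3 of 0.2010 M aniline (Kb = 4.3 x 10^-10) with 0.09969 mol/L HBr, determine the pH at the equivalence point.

2.90

n(C6H5NH2) = 0.2010 x 0.03512 = 0.007059 mol; V(HBr) at equivalence = 0.007059/0.09969 = 0.07081 L.
At equivalence the base is fully converted to C6H5NH3+; total volume = 0.1059 L, so [C6H5NH3+] = 0.007059/0.1059 = 0.06664 M.
Ka(C6H5NH3+) = Kw/Kb = 1.0e-14 / 4.3 x 10^-10 = 2.33e-5.
[H^+] = sqrt(Ka x [C6H5NH3+]) = sqrt(2.33e-5 x 0.06664) = 0.00124 M.
pH = -log(0.00124) = 2.90.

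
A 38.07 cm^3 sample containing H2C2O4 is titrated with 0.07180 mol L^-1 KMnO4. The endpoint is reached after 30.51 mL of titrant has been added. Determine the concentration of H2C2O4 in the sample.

n(KMnO4) = 0.07180 x 0.03051 = 0.002191 mol.
From the balanced equation, 2 mol KMnO4 reacts with 5 mol H2C2O4, so n(H2C2O4) = 0.002191 x 5/2 = 0.005477 mol.
[H2C2O4] = 0.005477 / 0.03807 L = 0.144 M.

0.144 M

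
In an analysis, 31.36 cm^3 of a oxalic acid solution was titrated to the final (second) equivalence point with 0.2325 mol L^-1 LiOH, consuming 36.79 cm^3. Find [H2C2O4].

n(LiOH) = 0.2325 x 0.03679 = 0.008554 mol.
At the final (second) equivalence point, 2 mol OH^- react per mol H2C2O4, so n(H2C2O4) = 0.008554 / 2 = 0.004277 mol.
[H2C2O4] = 0.004277 / 0.03136 L = 0.136 M.

0.136 M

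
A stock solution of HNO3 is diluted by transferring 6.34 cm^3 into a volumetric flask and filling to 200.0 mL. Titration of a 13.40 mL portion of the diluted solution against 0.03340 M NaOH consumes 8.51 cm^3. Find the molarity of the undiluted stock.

0.669 M

n(NaOH) = 0.03340 x 0.008510 = 0.0002842 mol.
n(HNO3) in the aliquot = 0.0002842 mol.
[diluted HNO3] = 0.0002842 / 0.01340 = 0.02121 M.
Dilution factor = 200.0/6.340 = 31.55, so [stock] = 0.02121 x 31.55 = 0.669 M.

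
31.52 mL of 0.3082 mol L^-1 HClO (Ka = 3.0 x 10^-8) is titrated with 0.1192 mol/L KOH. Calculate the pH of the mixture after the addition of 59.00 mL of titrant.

7.94

Initial n(HClO) = 0.3082 x 0.03152 = 0.009714 mol.
n(KOH) added = 0.1192 x 0.05900 = 0.007033 mol, converting that many moles of HClO to ClO-.
Remaining n(HClO) = 0.002682 mol; n(ClO-) = 0.007033 mol.
By Henderson-Hasselbalch, pH = pKa + log([A^-]/[HA]) = 7.52 + log(0.007033/0.002682) = 7.52 + (+0.42) = 7.94.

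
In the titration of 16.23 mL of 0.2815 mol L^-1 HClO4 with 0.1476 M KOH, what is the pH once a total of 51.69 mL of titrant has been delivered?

n(acid) = 0.2815 x 0.01623 = 0.004569 mol; n(KOH) added = 0.1476 x 0.05169 = 0.007629 mol.
Base is in excess by 0.007629 - 0.004569 = 0.003061 mol in a total volume of 0.06792 L.
[OH^-] = 0.003061/0.06792 = 0.04506 M, so pOH = 1.35 and pH = 14.00 - 1.35 = 12.65.

12.65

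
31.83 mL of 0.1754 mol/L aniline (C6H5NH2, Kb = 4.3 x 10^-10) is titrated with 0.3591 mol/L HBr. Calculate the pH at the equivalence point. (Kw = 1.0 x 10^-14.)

n(C6H5NH2) = 0.1754 x 0.03183 = 0.005583 mol; V(HBr) at equivalence = 0.005583/0.3591 = 0.01555 L.
At equivalence the base is fully converted to C6H5NH3+; total volume = 0.04738 L, so [C6H5NH3+] = 0.005583/0.04738 = 0.1178 M.
Ka(C6H5NH3+) = Kw/Kb = 1.0e-14 / 4.3 x 10^-10 = 2.33e-5.
[H^+] = sqrt(Ka x [C6H5NH3+]) = sqrt(2.33e-5 x 0.1178) = 0.00166 M.
pH = -log(0.00166) = 2.78.

2.78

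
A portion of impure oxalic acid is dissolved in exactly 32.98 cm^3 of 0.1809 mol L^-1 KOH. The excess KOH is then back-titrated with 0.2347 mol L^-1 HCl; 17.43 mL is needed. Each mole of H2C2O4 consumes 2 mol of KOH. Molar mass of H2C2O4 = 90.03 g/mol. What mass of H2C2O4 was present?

0.0844 g

Total n(KOH) added = 0.1809 x 0.03298 = 0.005966 mol.
n(HCl) used = 0.2347 x 0.01743 = 0.004091 mol, which equals the excess n(KOH).
So n(KOH) consumed by the sample = 0.005966 - 0.004091 = 0.001875 mol.
n(H2C2O4) = 0.001875 / 2 = 0.0009376 mol.
mass = 0.0009376 mol x 90.03 g/mol = 0.0844 g.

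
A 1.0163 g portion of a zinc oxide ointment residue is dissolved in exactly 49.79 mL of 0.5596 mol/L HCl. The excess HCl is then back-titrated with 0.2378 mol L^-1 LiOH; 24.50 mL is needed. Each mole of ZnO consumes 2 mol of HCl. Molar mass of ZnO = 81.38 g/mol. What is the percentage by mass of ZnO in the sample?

88.2%

Total n(HCl) added = 0.5596 x 0.04979 = 0.02786 mol.
n(LiOH) used = 0.2378 x 0.02450 = 0.005826 mol, which equals the excess n(HCl).
So n(HCl) consumed by the sample = 0.02786 - 0.005826 = 0.02204 mol.
n(ZnO) = 0.02204 / 2 = 0.01102 mol.
mass ZnO = 0.01102 x 81.38 = 0.8967 g, so %ZnO = 0.8967/1.0163 x 100 = 88.2%.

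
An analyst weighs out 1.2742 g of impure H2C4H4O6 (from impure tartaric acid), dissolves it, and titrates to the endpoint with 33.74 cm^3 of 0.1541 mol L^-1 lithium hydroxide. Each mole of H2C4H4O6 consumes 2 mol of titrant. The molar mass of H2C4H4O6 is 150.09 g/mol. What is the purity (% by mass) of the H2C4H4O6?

30.6%

n(LiOH) = 0.1541 x 0.03374 = 0.005199 mol.
n(H2C4H4O6) = 0.005199 / 2 = 0.002600 mol.
mass of H2C4H4O6 = 0.002600 x 150.09 = 0.3902 g.
% purity = 0.3902 / 1.2742 x 100 = 30.6%.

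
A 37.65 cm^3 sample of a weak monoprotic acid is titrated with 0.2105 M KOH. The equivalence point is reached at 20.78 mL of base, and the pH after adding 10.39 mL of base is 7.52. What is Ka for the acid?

10.39 mL is half of the equivalence volume, so this is the half-equivalence point where [HA] = [A^-].
At half-equivalence pH = pKa, so pKa = 7.52.
Ka = 10^(-7.52) = 3.0 x 10^-8.

3.0 x 10^-8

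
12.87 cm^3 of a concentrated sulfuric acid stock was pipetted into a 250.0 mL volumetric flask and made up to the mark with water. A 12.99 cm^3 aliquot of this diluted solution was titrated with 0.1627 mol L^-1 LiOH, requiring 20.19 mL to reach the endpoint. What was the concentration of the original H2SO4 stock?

n(LiOH) = 0.1627 x 0.02019 = 0.003285 mol.
n(H2SO4) in the aliquot = 0.003285 x 1/2 = 0.001642 mol.
[diluted H2SO4] = 0.001642 / 0.01299 = 0.1264 M.
Dilution factor = 250.0/12.87 = 19.43, so [stock] = 0.1264 x 19.43 = 2.46 M.

2.46 M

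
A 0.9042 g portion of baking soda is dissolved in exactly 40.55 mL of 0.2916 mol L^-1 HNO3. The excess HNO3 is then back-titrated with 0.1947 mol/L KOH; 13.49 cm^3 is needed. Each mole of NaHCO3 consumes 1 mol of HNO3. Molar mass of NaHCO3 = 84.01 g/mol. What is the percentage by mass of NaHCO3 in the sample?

Total n(HNO3) added = 0.2916 x 0.04055 = 0.01182 mol.
n(KOH) used = 0.1947 x 0.01349 = 0.002627 mol, which equals the excess n(HNO3).
So n(HNO3) consumed by the sample = 0.01182 - 0.002627 = 0.009198 mol.
n(NaHCO3) = 0.009198 / 1 = 0.009198 mol.
mass NaHCO3 = 0.009198 x 84.01 = 0.7727 g, so %NaHCO3 = 0.7727/0.9042 x 100 = 85.5%.

85.5%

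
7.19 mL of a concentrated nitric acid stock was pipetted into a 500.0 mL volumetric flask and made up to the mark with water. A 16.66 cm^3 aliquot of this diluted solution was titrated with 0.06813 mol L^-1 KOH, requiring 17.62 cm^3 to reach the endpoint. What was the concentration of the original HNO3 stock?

5.01 M

n(KOH) = 0.06813 x 0.01762 = 0.001200 mol.
n(HNO3) in the aliquot = 0.001200 mol.
[diluted HNO3] = 0.001200 / 0.01666 = 0.07206 M.
Dilution factor = 500.0/7.190 = 69.54, so [stock] = 0.07206 x 69.54 = 5.01 M.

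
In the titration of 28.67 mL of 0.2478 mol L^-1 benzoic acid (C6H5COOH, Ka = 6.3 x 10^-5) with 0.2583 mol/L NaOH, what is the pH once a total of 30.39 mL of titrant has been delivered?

12.10

n(acid) = 0.2478 x 0.02867 = 0.007104 mol; n(NaOH) added = 0.2583 x 0.03039 = 0.007850 mol.
Base is in excess by 0.007850 - 0.007104 = 0.0007453 mol in a total volume of 0.05906 L.
[OH^-] = 0.0007453/0.05906 = 0.01262 M, so pOH = 1.90 and pH = 14.00 - 1.90 = 12.10.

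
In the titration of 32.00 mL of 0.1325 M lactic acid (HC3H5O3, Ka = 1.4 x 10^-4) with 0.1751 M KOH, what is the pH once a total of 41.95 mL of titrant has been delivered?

12.62

n(acid) = 0.1325 x 0.03200 = 0.004240 mol; n(KOH) added = 0.1751 x 0.04195 = 0.007345 mol.
Base is in excess by 0.007345 - 0.004240 = 0.003105 mol in a total volume of 0.07395 L.
[OH^-] = 0.003105/0.07395 = 0.04199 M, so pOH = 1.38 and pH = 14.00 - 1.38 = 12.62.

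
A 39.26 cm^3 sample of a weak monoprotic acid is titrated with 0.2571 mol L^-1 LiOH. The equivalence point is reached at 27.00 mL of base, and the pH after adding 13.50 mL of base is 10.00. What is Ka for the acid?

13.50 mL is half of the equivalence volume, so this is the half-equivalence point where [HA] = [A^-].
At half-equivalence pH = pKa, so pKa = 10.00.
Ka = 10^(-10.00) = 1.0 x 10^-10.

1.0 x 10^-10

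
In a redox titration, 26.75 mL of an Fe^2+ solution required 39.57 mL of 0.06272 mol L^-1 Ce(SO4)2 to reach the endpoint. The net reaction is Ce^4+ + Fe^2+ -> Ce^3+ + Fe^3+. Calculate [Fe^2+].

0.0928 M

n(Ce(SO4)2) = 0.06272 x 0.03957 = 0.002482 mol.
From the balanced equation, 1 mol Ce(SO4)2 reacts with 1 mol Fe^2+, so n(Fe^2+) = 0.002482 x 1/1 = 0.002482 mol.
[Fe^2+] = 0.002482 / 0.02675 L = 0.0928 M.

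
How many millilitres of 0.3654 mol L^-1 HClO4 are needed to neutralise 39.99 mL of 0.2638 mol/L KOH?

n(KOH) = 0.2638 mol/L x 0.03999 L = 0.01055 mol.
At equivalence n(HClO4) = n(KOH) = 0.01055 mol.
V(HClO4) = 0.01055 / 0.3654 = 0.02887 L = 28.9 mL.

28.9 mL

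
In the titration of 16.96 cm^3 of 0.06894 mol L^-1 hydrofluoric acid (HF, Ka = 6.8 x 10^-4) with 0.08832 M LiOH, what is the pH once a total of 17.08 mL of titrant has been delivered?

12.00

n(acid) = 0.06894 x 0.01696 = 0.001169 mol; n(LiOH) added = 0.08832 x 0.01708 = 0.001509 mol.
Base is in excess by 0.001509 - 0.001169 = 0.0003393 mol in a total volume of 0.03404 L.
[OH^-] = 0.0003393/0.03404 = 0.009967 M, so pOH = 2.00 and pH = 14.00 - 2.00 = 12.00.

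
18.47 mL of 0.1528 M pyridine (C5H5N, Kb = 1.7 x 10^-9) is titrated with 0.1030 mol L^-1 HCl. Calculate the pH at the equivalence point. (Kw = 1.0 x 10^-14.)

n(C5H5N) = 0.1528 x 0.01847 = 0.002822 mol; V(HCl) at equivalence = 0.002822/0.1030 = 0.02740 L.
At equivalence the base is fully converted to C5H5NH+; total volume = 0.04587 L, so [C5H5NH+] = 0.002822/0.04587 = 0.06153 M.
Ka(C5H5NH+) = Kw/Kb = 1.0e-14 / 1.7 x 10^-9 = 5.88e-6.
[H^+] = sqrt(Ka x [C5H5NH+]) = sqrt(5.88e-6 x 0.06153) = 0.000602 M.
pH = -log(0.000602) = 3.22.

3.22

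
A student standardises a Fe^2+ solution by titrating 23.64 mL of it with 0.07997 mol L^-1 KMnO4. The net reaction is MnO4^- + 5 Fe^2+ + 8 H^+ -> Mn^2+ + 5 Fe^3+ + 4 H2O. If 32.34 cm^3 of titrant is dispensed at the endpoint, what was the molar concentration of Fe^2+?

0.547 M

n(KMnO4) = 0.07997 x 0.03234 = 0.002586 mol.
From the balanced equation, 1 mol KMnO4 reacts with 5 mol Fe^2+, so n(Fe^2+) = 0.002586 x 5/1 = 0.01293 mol.
[Fe^2+] = 0.01293 / 0.02364 L = 0.547 M.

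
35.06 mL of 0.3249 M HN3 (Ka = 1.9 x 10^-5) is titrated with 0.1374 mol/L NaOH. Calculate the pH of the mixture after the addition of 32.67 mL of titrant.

Initial n(HN3) = 0.3249 x 0.03506 = 0.01139 mol.
n(NaOH) added = 0.1374 x 0.03267 = 0.004489 mol, converting that many moles of HN3 to N3-.
Remaining n(HN3) = 0.006902 mol; n(N3-) = 0.004489 mol.
By Henderson-Hasselbalch, pH = pKa + log([A^-]/[HA]) = 4.72 + log(0.004489/0.006902) = 4.72 + (-0.19) = 4.53.

4.53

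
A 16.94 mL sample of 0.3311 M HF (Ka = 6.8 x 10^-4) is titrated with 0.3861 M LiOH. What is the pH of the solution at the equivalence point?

8.21

n(HF) = 0.3311 x 0.01694 = 0.005609 mol; V(LiOH) at equivalence = 0.005609/0.3861 = 0.01453 L.
At equivalence all the acid is converted to F-; total volume = 0.01694 + 0.01453 = 0.03147 L, so [F-] = 0.005609/0.03147 = 0.1782 M.
Kb = Kw/Ka = 1.0e-14 / 6.8 x 10^-4 = 1.47e-11.
[OH^-] = sqrt(Kb x [F-]) = sqrt(1.47e-11 x 0.1782) = 1.62e-6 M.
pOH = 5.79, so pH = 14.00 - 5.79 = 8.21.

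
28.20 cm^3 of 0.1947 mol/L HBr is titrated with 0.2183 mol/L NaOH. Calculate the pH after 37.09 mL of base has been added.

n(acid) = 0.1947 x 0.02820 = 0.005491 mol; n(NaOH) added = 0.2183 x 0.03709 = 0.008097 mol.
Base is in excess by 0.008097 - 0.005491 = 0.002606 mol in a total volume of 0.06529 L.
[OH^-] = 0.002606/0.06529 = 0.03992 M, so pOH = 1.40 and pH = 14.00 - 1.40 = 12.60.

12.60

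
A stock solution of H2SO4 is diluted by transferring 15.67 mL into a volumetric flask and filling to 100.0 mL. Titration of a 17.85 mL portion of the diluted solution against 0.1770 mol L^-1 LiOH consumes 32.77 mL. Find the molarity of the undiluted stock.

n(LiOH) = 0.1770 x 0.03277 = 0.005800 mol.
n(H2SO4) in the aliquot = 0.005800 x 1/2 = 0.002900 mol.
[diluted H2SO4] = 0.002900 / 0.01785 = 0.1625 M.
Dilution factor = 100.0/15.67 = 6.382, so [stock] = 0.1625 x 6.382 = 1.04 M.

1.04 M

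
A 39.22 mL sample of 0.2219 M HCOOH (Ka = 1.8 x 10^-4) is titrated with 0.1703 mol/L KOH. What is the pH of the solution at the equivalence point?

n(HCOOH) = 0.2219 x 0.03922 = 0.008703 mol; V(KOH) at equivalence = 0.008703/0.1703 = 0.05110 L.
At equivalence all the acid is converted to HCOO-; total volume = 0.03922 + 0.05110 = 0.09032 L, so [HCOO-] = 0.008703/0.09032 = 0.09635 M.
Kb = Kw/Ka = 1.0e-14 / 1.8 x 10^-4 = 5.56e-11.
[OH^-] = sqrt(Kb x [HCOO-]) = sqrt(5.56e-11 x 0.09635) = 2.31e-6 M.
pOH = 5.64, so pH = 14.00 - 5.64 = 8.36.

8.36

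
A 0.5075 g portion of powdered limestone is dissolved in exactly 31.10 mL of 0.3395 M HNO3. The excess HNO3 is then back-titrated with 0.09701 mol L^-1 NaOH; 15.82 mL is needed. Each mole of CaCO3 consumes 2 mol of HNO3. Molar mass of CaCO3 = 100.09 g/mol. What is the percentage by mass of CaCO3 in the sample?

Total n(HNO3) added = 0.3395 x 0.03110 = 0.01056 mol.
n(NaOH) used = 0.09701 x 0.01582 = 0.001535 mol, which equals the excess n(HNO3).
So n(HNO3) consumed by the sample = 0.01056 - 0.001535 = 0.009024 mol.
n(CaCO3) = 0.009024 / 2 = 0.004512 mol.
mass CaCO3 = 0.004512 x 100.09 = 0.4516 g, so %CaCO3 = 0.4516/0.5075 x 100 = 89.0%.

89.0%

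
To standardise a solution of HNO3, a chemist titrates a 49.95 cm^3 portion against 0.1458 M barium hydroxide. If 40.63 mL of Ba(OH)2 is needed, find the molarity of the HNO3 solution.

0.237 M

n(Ba(OH)2) delivered = 0.1458 x 0.04063 = 0.005924 mol.
The reaction is 2 HNO3 + 1 Ba(OH)2, so n(HNO3) = 0.005924 x 2/1 = 0.01185 mol.
[HNO3] = 0.01185 mol / 0.04995 L = 0.237 M.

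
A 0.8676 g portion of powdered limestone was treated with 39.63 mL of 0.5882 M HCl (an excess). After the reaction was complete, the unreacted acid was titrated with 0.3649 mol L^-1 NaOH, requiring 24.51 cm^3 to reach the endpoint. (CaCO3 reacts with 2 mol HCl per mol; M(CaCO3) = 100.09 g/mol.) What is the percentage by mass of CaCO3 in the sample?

Total n(HCl) added = 0.5882 x 0.03963 = 0.02331 mol.
n(NaOH) used = 0.3649 x 0.02451 = 0.008944 mol, which equals the excess n(HCl).
So n(HCl) consumed by the sample = 0.02331 - 0.008944 = 0.01437 mol.
n(CaCO3) = 0.01437 / 2 = 0.007183 mol.
mass CaCO3 = 0.007183 x 100.09 = 0.7190 g, so %CaCO3 = 0.7190/0.8676 x 100 = 82.9%.

82.9%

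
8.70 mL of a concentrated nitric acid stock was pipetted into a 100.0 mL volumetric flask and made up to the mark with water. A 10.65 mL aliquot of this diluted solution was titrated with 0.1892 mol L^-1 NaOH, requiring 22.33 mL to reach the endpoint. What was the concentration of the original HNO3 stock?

4.56 M

n(NaOH) = 0.1892 x 0.02233 = 0.004225 mol.
n(HNO3) in the aliquot = 0.004225 mol.
[diluted HNO3] = 0.004225 / 0.01065 = 0.3967 M.
Dilution factor = 100.0/8.700 = 11.49, so [stock] = 0.3967 x 11.49 = 4.56 M.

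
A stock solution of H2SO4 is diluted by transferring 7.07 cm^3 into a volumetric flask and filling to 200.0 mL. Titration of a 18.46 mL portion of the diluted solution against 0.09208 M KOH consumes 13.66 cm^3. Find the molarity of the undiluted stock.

0.964 M

n(KOH) = 0.09208 x 0.01366 = 0.001258 mol.
n(H2SO4) in the aliquot = 0.001258 x 1/2 = 0.0006289 mol.
[diluted H2SO4] = 0.0006289 / 0.01846 = 0.03407 M.
Dilution factor = 200.0/7.070 = 28.29, so [stock] = 0.03407 x 28.29 = 0.964 M.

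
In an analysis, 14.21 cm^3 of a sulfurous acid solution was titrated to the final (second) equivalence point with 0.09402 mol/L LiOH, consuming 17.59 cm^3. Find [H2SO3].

0.0582 M

n(LiOH) = 0.09402 x 0.01759 = 0.001654 mol.
At the final (second) equivalence point, 2 mol OH^- react per mol H2SO3, so n(H2SO3) = 0.001654 / 2 = 0.0008269 mol.
[H2SO3] = 0.0008269 / 0.01421 L = 0.0582 M.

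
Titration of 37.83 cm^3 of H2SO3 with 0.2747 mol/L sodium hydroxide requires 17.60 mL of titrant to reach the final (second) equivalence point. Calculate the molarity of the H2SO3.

0.0639 M

n(NaOH) = 0.2747 x 0.01760 = 0.004835 mol.
At the final (second) equivalence point, 2 mol OH^- react per mol H2SO3, so n(H2SO3) = 0.004835 / 2 = 0.002417 mol.
[H2SO3] = 0.002417 / 0.03783 L = 0.0639 M.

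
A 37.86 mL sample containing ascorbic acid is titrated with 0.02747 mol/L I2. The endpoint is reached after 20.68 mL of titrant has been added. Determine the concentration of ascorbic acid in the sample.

n(I2) = 0.02747 x 0.02068 = 0.0005681 mol.
From the balanced equation, 1 mol I2 reacts with 1 mol ascorbic acid, so n(ascorbic acid) = 0.0005681 x 1/1 = 0.0005681 mol.
[ascorbic acid] = 0.0005681 / 0.03786 L = 0.0150 M.

0.0150 M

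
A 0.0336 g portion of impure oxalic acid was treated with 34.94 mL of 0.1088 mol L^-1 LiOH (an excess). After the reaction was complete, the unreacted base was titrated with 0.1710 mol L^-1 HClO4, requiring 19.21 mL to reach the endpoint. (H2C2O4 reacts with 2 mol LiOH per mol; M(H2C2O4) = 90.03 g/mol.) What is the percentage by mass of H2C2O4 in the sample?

69.2%

Total n(LiOH) added = 0.1088 x 0.03494 = 0.003801 mol.
n(HClO4) used = 0.1710 x 0.01921 = 0.003285 mol, which equals the excess n(LiOH).
So n(LiOH) consumed by the sample = 0.003801 - 0.003285 = 0.0005166 mol.
n(H2C2O4) = 0.0005166 / 2 = 0.0002583 mol.
mass H2C2O4 = 0.0002583 x 90.03 = 0.02325 g, so %H2C2O4 = 0.02325/0.0336 x 100 = 69.2%.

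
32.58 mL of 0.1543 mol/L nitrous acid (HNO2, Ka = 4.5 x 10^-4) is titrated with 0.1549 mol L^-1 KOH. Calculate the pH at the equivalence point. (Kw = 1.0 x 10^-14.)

n(HNO2) = 0.1543 x 0.03258 = 0.005027 mol; V(KOH) at equivalence = 0.005027/0.1549 = 0.03245 L.
At equivalence all the acid is converted to NO2-; total volume = 0.03258 + 0.03245 = 0.06503 L, so [NO2-] = 0.005027/0.06503 = 0.07730 M.
Kb = Kw/Ka = 1.0e-14 / 4.5 x 10^-4 = 2.22e-11.
[OH^-] = sqrt(Kb x [NO2-]) = sqrt(2.22e-11 x 0.07730) = 1.31e-6 M.
pOH = 5.88, so pH = 14.00 - 5.88 = 8.12.

8.12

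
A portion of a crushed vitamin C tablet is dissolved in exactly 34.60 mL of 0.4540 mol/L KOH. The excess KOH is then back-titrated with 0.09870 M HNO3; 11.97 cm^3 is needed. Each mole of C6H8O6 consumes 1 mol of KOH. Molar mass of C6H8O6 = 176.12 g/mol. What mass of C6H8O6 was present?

Total n(KOH) added = 0.4540 x 0.03460 = 0.01571 mol.
n(HNO3) used = 0.09870 x 0.01197 = 0.001181 mol, which equals the excess n(KOH).
So n(KOH) consumed by the sample = 0.01571 - 0.001181 = 0.01453 mol.
n(C6H8O6) = 0.01453 / 1 = 0.01453 mol.
mass = 0.01453 mol x 176.12 g/mol = 2.56 g.

2.56 g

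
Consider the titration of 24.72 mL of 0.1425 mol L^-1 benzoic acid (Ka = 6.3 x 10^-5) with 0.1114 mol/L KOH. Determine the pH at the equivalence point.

8.50

n(C6H5COOH) = 0.1425 x 0.02472 = 0.003523 mol; V(KOH) at equivalence = 0.003523/0.1114 = 0.03162 L.
At equivalence all the acid is converted to C6H5COO-; total volume = 0.02472 + 0.03162 = 0.05634 L, so [C6H5COO-] = 0.003523/0.05634 = 0.06252 M.
Kb = Kw/Ka = 1.0e-14 / 6.3 x 10^-5 = 1.59e-10.
[OH^-] = sqrt(Kb x [C6H5COO-]) = sqrt(1.59e-10 x 0.06252) = 3.15e-6 M.
pOH = 5.50, so pH = 14.00 - 5.50 = 8.50.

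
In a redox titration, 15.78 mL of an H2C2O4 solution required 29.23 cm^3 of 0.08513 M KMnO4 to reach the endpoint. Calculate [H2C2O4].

0.394 M

n(KMnO4) = 0.08513 x 0.02923 = 0.002488 mol.
From the balanced equation, 2 mol KMnO4 reacts with 5 mol H2C2O4, so n(H2C2O4) = 0.002488 x 5/2 = 0.006221 mol.
[H2C2O4] = 0.006221 / 0.01578 L = 0.394 M.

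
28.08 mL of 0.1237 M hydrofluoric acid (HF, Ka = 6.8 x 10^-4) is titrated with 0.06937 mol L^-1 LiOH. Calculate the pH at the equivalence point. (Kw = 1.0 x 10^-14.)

7.91

n(HF) = 0.1237 x 0.02808 = 0.003473 mol; V(LiOH) at equivalence = 0.003473/0.06937 = 0.05007 L.
At equivalence all the acid is converted to F-; total volume = 0.02808 + 0.05007 = 0.07815 L, so [F-] = 0.003473/0.07815 = 0.04445 M.
Kb = Kw/Ka = 1.0e-14 / 6.8 x 10^-4 = 1.47e-11.
[OH^-] = sqrt(Kb x [F-]) = sqrt(1.47e-11 x 0.04445) = 8.08e-7 M.
pOH = 6.09, so pH = 14.00 - 6.09 = 7.91.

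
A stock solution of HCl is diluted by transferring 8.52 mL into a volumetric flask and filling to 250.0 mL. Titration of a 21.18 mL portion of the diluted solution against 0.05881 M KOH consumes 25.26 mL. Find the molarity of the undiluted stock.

2.06 M

n(KOH) = 0.05881 x 0.02526 = 0.001486 mol.
n(HCl) in the aliquot = 0.001486 mol.
[diluted HCl] = 0.001486 / 0.02118 = 0.07014 M.
Dilution factor = 250.0/8.520 = 29.34, so [stock] = 0.07014 x 29.34 = 2.06 M.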